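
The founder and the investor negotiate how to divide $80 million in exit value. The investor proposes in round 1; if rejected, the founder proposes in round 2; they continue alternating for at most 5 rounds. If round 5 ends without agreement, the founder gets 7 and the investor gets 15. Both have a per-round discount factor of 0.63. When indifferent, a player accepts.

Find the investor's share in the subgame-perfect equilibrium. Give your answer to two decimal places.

52.85

Work backward from the last round.
Round 5 (the investor proposes): the founder gets 7 if talks fail, so the investor offers 7 and keeps 73.
Round 4 (the founder proposes): the investor can get 73 next round, worth 0.63 × 73 = 45.99 now; the founder offers that and keeps 34.01.
Round 3 (the investor proposes): the founder can get 34.01 next round, worth 0.63 × 34.01 = 21.4263 now; the investor offers that and keeps 58.5737.
Round 2 (the founder proposes): the investor can get 58.5737 next round, worth 0.63 × 58.5737 = 36.901431 now, so the founder offers 36.901431, keeping 43.098569.
Round 1 (the investor proposes): the founder can get 43.098569 next round, worth 0.63 × 43.098569 = 27.15209847 now; the investor offers that and keeps 52.84790153.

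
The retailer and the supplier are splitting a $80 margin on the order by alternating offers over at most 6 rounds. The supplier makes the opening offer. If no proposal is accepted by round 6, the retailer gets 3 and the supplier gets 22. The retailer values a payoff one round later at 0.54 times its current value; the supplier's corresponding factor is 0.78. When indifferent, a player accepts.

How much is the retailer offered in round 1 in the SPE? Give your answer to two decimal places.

19.06

Round 6 (the retailer proposes): the supplier gets 22 if talks fail, so the retailer offers 22 and keeps 58.
Round 5 (the supplier proposes): the retailer can get 58 next round, worth 0.54 × 58 = 31.32 now. The supplier offers 31.32 and keeps 80 − 31.32 = 48.68.
Round 4 (the retailer proposes): the supplier can get 48.68 next round, worth 0.78 × 48.68 = 37.9704 now, so the retailer offers 37.9704, keeping 42.0296.
Round 3 (the supplier proposes): the retailer can get 42.0296 next round, worth 0.54 × 42.0296 = 22.695984 now. The supplier offers 22.695984 and keeps 80 − 22.695984 = 57.304016.
Round 2 (the retailer proposes): the supplier can get 57.304016 next round, worth 0.78 × 57.304016 = 44.69713248 now, so the retailer offers 44.69713248, keeping 35.30286752.
Round 1 (the supplier proposes): the retailer can get 35.30286752 next round, worth 0.54 × 35.30286752 = 19.0635484608 now. The supplier offers 19.0635484608 and keeps 80 − 19.0635484608 = 60.9364515392.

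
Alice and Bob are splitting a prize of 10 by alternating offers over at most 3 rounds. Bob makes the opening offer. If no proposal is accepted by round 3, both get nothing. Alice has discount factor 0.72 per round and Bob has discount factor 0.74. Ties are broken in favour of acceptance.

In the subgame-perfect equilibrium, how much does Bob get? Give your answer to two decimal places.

8.13

Solve by backward induction from round 3.
Round 3 (Bob proposes): Alice will accept anything ≥ 0, so Bob offers 0 and keeps 10.
Round 2 (Alice proposes): Bob can get 10 next round, worth 0.74 × 10 = 7.4 now, so Alice offers 7.4, keeping 2.6.
Round 1 (Bob proposes): Alice can get 2.6 next round, worth 0.72 × 2.6 = 1.872 now, so Bob offers 1.872, keeping 8.128.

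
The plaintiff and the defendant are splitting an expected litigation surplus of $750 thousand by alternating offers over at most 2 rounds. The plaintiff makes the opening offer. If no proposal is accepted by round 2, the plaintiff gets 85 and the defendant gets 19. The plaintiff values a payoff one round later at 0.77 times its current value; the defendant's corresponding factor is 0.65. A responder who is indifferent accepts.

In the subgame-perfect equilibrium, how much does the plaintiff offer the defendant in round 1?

Round 2 (the defendant proposes): the plaintiff gets 85 if talks fail, so the defendant offers 85 and keeps 665.
Round 1 (the plaintiff proposes): the defendant can get 665 next round, worth 0.65 × 665 = 432.25 now; the plaintiff offers that and keeps 317.75.

432.25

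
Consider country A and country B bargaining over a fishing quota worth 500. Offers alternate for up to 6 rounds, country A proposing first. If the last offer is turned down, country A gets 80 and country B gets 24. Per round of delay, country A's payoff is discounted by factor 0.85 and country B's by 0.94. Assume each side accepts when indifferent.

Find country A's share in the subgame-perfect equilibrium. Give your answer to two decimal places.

By backward induction:
Round 6 (country B proposes): country A gets 80 if talks fail, so country B offers 80 and keeps 420.
Round 5 (country A proposes): country B can get 420 next round, worth 0.94 × 420 = 394.8 now, so country A offers 394.8, keeping 105.2.
Round 4 (country B proposes): country A can get 105.2 next round, worth 0.85 × 105.2 = 89.42 now; country B offers that and keeps 410.58.
Round 3 (country A proposes): country B can get 410.58 next round, worth 0.94 × 410.58 = 385.9452 now. Country A offers 385.9452 and keeps 500 − 385.9452 = 114.0548.
Round 2 (country B proposes): country A can get 114.0548 next round, worth 0.85 × 114.0548 = 96.94658 now; country B offers that and keeps 403.05342.
Round 1 (country A proposes): country B can get 403.05342 next round, worth 0.94 × 403.05342 = 378.8702148 now. Country A offers 378.8702148 and keeps 500 − 378.8702148 = 121.1297852.

121.13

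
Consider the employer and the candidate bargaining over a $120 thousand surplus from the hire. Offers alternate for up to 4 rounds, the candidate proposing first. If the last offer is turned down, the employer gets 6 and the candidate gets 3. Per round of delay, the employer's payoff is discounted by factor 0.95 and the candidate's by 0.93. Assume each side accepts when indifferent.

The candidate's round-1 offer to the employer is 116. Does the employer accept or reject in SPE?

Work out the employer's continuation value if the offer is rejected.
Round 4 (the employer proposes): the candidate gets 3 if talks fail, so the employer offers 3 and keeps 117.
Round 3 (the candidate proposes): the employer can get 117 next round, worth 0.95 × 117 = 111.15 now; the candidate offers that and keeps 8.85.
Round 2 (the employer proposes): the candidate can get 8.85 next round, worth 0.93 × 8.85 = 8.2305 now. The employer offers 8.2305 and keeps 120 − 8.2305 = 111.7695.
So by rejecting in round 1, the employer gets 111.7695 next round, worth 0.95 × 111.7695 = 106.181025 now.
Offer 116 ≥ 106.181025, so the employer accepts.

Accept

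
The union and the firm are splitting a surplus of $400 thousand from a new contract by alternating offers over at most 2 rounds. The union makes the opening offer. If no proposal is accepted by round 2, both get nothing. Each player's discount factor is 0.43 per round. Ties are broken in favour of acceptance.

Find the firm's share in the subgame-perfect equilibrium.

172

Round 2 (the firm proposes): rejection yields 0 for the union; the firm offers 0 and keeps 400.
Round 1 (the union proposes): the firm can get 400 next round, worth 0.43 × 400 = 172 now, so the union offers 172, keeping 228.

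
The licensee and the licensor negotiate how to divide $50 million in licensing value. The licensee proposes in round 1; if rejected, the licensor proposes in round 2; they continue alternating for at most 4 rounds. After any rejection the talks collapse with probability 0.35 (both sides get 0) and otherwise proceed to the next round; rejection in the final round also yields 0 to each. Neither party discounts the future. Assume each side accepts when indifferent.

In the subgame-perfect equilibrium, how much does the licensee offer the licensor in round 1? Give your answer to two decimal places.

25.11

Round 4 (the licensor proposes): the licensee will accept anything ≥ 0, so the licensor offers 0 and keeps 50.
Round 3 (the licensee proposes): rejecting gives the licensor an expected 0.65 × 50 = 32.5, so the licensee offers 32.5, keeping 17.5.
Round 2 (the licensor proposes): rejecting gives the licensee an expected 0.65 × 17.5 = 11.375; the licensor offers that and keeps 38.625.
Round 1 (the licensee proposes): rejecting gives the licensor an expected 0.65 × 38.625 = 25.10625; the licensee offers that and keeps 24.89375.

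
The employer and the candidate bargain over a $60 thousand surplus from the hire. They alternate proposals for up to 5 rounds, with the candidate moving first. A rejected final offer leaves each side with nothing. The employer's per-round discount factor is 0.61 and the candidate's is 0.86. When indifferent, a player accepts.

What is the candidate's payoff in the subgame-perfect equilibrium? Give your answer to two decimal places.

Work backward from the last round.
Round 5 (the candidate proposes): rejection yields 0 for the employer; the candidate offers 0 and keeps 60.
Round 4 (the employer proposes): the candidate can get 60 next round, worth 0.86 × 60 = 51.6 now, so the employer offers 51.6, keeping 8.4.
Round 3 (the candidate proposes): the employer can get 8.4 next round, worth 0.61 × 8.4 = 5.124 now; the candidate offers that and keeps 54.876.
Round 2 (the employer proposes): the candidate can get 54.876 next round, worth 0.86 × 54.876 = 47.19336 now, so the employer offers 47.19336, keeping 12.80664.
Round 1 (the candidate proposes): the employer can get 12.80664 next round, worth 0.61 × 12.80664 = 7.8120504 now, so the candidate offers 7.8120504, keeping 52.1879496.

52.19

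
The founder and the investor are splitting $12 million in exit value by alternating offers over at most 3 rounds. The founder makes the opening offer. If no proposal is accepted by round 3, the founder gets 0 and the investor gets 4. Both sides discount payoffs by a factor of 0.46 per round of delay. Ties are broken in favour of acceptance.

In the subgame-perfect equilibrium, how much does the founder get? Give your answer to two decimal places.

8.17

Round 3 (the founder proposes): the investor gets 4 if talks fail, so the founder offers 4 and keeps 8.
Round 2 (the investor proposes): the founder can get 8 next round, worth 0.46 × 8 = 3.68 now, so the investor offers 3.68, keeping 8.32.
Round 1 (the founder proposes): the investor can get 8.32 next round, worth 0.46 × 8.32 = 3.8272 now. The founder offers 3.8272 and keeps 12 − 3.8272 = 8.1728.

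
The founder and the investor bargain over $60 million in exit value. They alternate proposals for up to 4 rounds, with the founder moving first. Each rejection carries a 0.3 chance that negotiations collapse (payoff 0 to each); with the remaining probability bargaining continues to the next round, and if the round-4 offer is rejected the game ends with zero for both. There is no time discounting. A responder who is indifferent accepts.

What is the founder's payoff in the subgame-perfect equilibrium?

Round 4 (the investor proposes): the founder will accept anything ≥ 0, so the investor offers 0 and keeps 60.
Round 3 (the founder proposes): rejecting gives the investor an expected 0.7 × 60 = 42; the founder offers that and keeps 18.
Round 2 (the investor proposes): rejecting gives the founder an expected 0.7 × 18 = 12.6; the investor offers that and keeps 47.4.
Round 1 (the founder proposes): rejecting gives the investor an expected 0.7 × 47.4 = 33.18, so the founder offers 33.18, keeping 26.82.

26.82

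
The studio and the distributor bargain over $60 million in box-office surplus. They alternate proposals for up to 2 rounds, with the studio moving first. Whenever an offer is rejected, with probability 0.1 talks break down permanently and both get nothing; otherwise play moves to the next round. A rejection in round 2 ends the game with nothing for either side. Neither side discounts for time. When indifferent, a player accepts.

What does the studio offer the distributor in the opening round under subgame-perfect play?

Round 2 (the distributor proposes): the studio will accept anything ≥ 0, so the distributor offers 0 and keeps 60.
Round 1 (the studio proposes): rejecting gives the distributor an expected 0.9 × 60 = 54. The studio offers 54 and keeps 60 − 54 = 6.

54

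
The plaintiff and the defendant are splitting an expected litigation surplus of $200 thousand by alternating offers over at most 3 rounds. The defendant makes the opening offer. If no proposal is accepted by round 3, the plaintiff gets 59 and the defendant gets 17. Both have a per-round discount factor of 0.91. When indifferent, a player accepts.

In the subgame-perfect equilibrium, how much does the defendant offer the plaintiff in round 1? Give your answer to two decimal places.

By backward induction:
Round 3 (the defendant proposes): the plaintiff gets 59 if talks fail, so the defendant offers 59 and keeps 141.
Round 2 (the plaintiff proposes): the defendant can get 141 next round, worth 0.91 × 141 = 128.31 now. The plaintiff offers 128.31 and keeps 200 − 128.31 = 71.69.
Round 1 (the defendant proposes): the plaintiff can get 71.69 next round, worth 0.91 × 71.69 = 65.2379 now, so the defendant offers 65.2379, keeping 134.7621.

65.24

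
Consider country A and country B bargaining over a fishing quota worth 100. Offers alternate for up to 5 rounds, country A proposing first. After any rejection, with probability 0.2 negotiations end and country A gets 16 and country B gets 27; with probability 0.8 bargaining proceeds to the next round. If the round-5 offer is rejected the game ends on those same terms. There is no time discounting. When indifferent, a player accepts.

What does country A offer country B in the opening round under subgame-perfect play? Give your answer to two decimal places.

By backward induction:
Round 5 (country A proposes): country B gets 27 if talks fail, so country A offers 27 and keeps 73.
Round 4 (country B proposes): rejecting gives country A an expected 0.8 × 73 + 0.2 × 16 = 61.6, so country B offers 61.6, keeping 38.4.
Round 3 (country A proposes): rejecting gives country B an expected 0.8 × 38.4 + 0.2 × 27 = 36.12, so country A offers 36.12, keeping 63.88.
Round 2 (country B proposes): rejecting gives country A an expected 0.8 × 63.88 + 0.2 × 16 = 54.304; country B offers that and keeps 45.696.
Round 1 (country A proposes): rejecting gives country B an expected 0.8 × 45.696 + 0.2 × 27 = 41.9568, so country A offers 41.9568, keeping 58.0432.

41.96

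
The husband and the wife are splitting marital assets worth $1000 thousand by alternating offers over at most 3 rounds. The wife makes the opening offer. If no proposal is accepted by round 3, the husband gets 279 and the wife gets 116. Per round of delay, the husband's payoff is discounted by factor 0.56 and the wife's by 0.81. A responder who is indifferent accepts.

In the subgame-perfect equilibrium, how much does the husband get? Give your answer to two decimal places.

232.95

By backward induction:
Round 3 (the wife proposes): the husband gets 279 if talks fail, so the wife offers 279 and keeps 721.
Round 2 (the husband proposes): the wife can get 721 next round, worth 0.81 × 721 = 584.01 now; the husband offers that and keeps 415.99.
Round 1 (the wife proposes): the husband can get 415.99 next round, worth 0.56 × 415.99 = 232.9544 now; the wife offers that and keeps 767.0456.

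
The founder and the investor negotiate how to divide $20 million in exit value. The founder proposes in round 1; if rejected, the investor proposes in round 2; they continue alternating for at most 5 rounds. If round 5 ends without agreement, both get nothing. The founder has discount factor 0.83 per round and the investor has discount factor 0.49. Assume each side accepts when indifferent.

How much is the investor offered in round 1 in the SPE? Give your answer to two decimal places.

2.34

Round 5 (the founder proposes): the investor will accept anything ≥ 0, so the founder offers 0 and keeps 20.
Round 4 (the investor proposes): the founder can get 20 next round, worth 0.83 × 20 = 16.6 now, so the investor offers 16.6, keeping 3.4.
Round 3 (the founder proposes): the investor can get 3.4 next round, worth 0.49 × 3.4 = 1.666 now, so the founder offers 1.666, keeping 18.334.
Round 2 (the investor proposes): the founder can get 18.334 next round, worth 0.83 × 18.334 = 15.21722 now, so the investor offers 15.21722, keeping 4.78278.
Round 1 (the founder proposes): the investor can get 4.78278 next round, worth 0.49 × 4.78278 = 2.3435622 now. The founder offers 2.3435622 and keeps 20 − 2.3435622 = 17.6564378.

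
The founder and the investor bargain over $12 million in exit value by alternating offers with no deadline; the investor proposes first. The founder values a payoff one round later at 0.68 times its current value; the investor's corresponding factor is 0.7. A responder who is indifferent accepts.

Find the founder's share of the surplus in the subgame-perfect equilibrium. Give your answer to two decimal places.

In a stationary SPE each proposer offers the other exactly their discounted continuation value.
If the investor keeps x when proposing and the founder keeps y when proposing, then x = 12 − 0.68y and y = 12 − 0.7x.
Solving: x = 12(1 − 0.68) / (1 − 0.7·0.68) = 3.84 / 0.524 ≈ 7.3282.
The founder gets 12 − 7.3282 ≈ 4.6718.

4.67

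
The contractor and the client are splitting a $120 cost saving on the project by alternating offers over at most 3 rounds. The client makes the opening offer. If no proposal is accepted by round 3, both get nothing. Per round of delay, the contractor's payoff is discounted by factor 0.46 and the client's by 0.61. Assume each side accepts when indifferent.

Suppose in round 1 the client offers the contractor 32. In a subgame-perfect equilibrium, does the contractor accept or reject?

Round 3 (the client proposes): rejection yields 0 for the contractor; the client offers 0 and keeps 120.
Round 2 (the contractor proposes): the client can get 120 next round, worth 0.61 × 120 = 73.2 now; the contractor offers that and keeps 46.8.
So by rejecting in round 1, the contractor gets 46.8 next round, worth 0.46 × 46.8 = 21.528 now.
Offer 32 ≥ 21.528, so the contractor accepts.

Accept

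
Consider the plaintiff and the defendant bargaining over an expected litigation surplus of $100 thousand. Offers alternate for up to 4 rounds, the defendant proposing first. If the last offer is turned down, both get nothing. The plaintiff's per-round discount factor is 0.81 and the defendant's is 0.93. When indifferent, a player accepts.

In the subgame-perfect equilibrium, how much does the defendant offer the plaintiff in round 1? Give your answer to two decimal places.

Round 4 (the plaintiff proposes): the defendant will accept anything ≥ 0, so the plaintiff offers 0 and keeps 100.
Round 3 (the defendant proposes): the plaintiff can get 100 next round, worth 0.81 × 100 = 81 now. The defendant offers 81 and keeps 100 − 81 = 19.
Round 2 (the plaintiff proposes): the defendant can get 19 next round, worth 0.93 × 19 = 17.67 now. The plaintiff offers 17.67 and keeps 100 − 17.67 = 82.33.
Round 1 (the defendant proposes): the plaintiff can get 82.33 next round, worth 0.81 × 82.33 = 66.6873 now. The defendant offers 66.6873 and keeps 100 − 66.6873 = 33.3127.

66.69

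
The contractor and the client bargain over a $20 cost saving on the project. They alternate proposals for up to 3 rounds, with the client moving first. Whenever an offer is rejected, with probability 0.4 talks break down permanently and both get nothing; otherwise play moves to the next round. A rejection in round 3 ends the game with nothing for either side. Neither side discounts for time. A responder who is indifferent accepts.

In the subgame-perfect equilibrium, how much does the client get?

15.2

Round 3 (the client proposes): rejection yields 0 for the contractor; the client offers 0 and keeps 20.
Round 2 (the contractor proposes): rejecting gives the client an expected 0.6 × 20 = 12. The contractor offers 12 and keeps 20 − 12 = 8.
Round 1 (the client proposes): rejecting gives the contractor an expected 0.6 × 8 = 4.8. The client offers 4.8 and keeps 20 − 4.8 = 15.2.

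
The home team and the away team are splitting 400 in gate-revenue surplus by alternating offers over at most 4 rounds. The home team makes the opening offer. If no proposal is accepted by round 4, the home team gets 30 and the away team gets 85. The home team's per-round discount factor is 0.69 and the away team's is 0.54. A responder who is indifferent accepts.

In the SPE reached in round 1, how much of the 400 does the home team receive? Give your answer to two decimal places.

258.59

Round 4 (the away team proposes): the home team gets 30 if talks fail, so the away team offers 30 and keeps 370.
Round 3 (the home team proposes): the away team can get 370 next round, worth 0.54 × 370 = 199.8 now. The home team offers 199.8 and keeps 400 − 199.8 = 200.2.
Round 2 (the away team proposes): the home team can get 200.2 next round, worth 0.69 × 200.2 = 138.138 now, so the away team offers 138.138, keeping 261.862.
Round 1 (the home team proposes): the away team can get 261.862 next round, worth 0.54 × 261.862 = 141.40548 now. The home team offers 141.40548 and keeps 400 − 141.40548 = 258.59452.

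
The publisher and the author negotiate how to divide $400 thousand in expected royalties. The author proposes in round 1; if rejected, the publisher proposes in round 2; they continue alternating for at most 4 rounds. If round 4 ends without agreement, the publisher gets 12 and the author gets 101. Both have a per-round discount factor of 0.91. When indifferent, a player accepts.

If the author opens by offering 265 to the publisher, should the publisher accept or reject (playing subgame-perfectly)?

Accept

Round 4 (the publisher proposes): the author gets 101 if talks fail, so the publisher offers 101 and keeps 299.
Round 3 (the author proposes): the publisher can get 299 next round, worth 0.91 × 299 = 272.09 now; the author offers that and keeps 127.91.
Round 2 (the publisher proposes): the author can get 127.91 next round, worth 0.91 × 127.91 = 116.3981 now; the publisher offers that and keeps 283.6019.
So by rejecting in round 1, the publisher gets 283.6019 next round, worth 0.91 × 283.6019 = 258.077729 now.
Offer 265 ≥ 258.077729, so the publisher accepts.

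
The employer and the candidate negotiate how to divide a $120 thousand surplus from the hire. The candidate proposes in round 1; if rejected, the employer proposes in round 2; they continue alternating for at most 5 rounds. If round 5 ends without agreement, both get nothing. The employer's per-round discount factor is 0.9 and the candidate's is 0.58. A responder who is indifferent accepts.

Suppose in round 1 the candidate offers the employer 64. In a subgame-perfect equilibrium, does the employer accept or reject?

Round 5 (the candidate proposes): the employer will accept anything ≥ 0, so the candidate offers 0 and keeps 120.
Round 4 (the employer proposes): the candidate can get 120 next round, worth 0.58 × 120 = 69.6 now, so the employer offers 69.6, keeping 50.4.
Round 3 (the candidate proposes): the employer can get 50.4 next round, worth 0.9 × 50.4 = 45.36 now; the candidate offers that and keeps 74.64.
Round 2 (the employer proposes): the candidate can get 74.64 next round, worth 0.58 × 74.64 = 43.2912 now, so the employer offers 43.2912, keeping 76.7088.
So by rejecting in round 1, the employer gets 76.7088 next round, worth 0.9 × 76.7088 = 69.03792 now.
Offer 64 < 69.03792, so the employer rejects.

Reject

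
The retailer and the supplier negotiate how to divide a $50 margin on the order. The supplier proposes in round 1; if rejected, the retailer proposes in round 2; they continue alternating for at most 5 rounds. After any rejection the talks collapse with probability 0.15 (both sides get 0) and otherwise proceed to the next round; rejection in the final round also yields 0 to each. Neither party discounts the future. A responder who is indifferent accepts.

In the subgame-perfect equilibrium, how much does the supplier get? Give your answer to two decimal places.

By backward induction:
Round 5 (the supplier proposes): the retailer will accept anything ≥ 0, so the supplier offers 0 and keeps 50.
Round 4 (the retailer proposes): rejecting gives the supplier an expected 0.85 × 50 = 42.5. The retailer offers 42.5 and keeps 50 − 42.5 = 7.5.
Round 3 (the supplier proposes): rejecting gives the retailer an expected 0.85 × 7.5 = 6.375, so the supplier offers 6.375, keeping 43.625.
Round 2 (the retailer proposes): rejecting gives the supplier an expected 0.85 × 43.625 = 37.08125; the retailer offers that and keeps 12.91875.
Round 1 (the supplier proposes): rejecting gives the retailer an expected 0.85 × 12.91875 = 10.9809375. The supplier offers 10.9809375 and keeps 50 − 10.9809375 = 39.0190625.

39.02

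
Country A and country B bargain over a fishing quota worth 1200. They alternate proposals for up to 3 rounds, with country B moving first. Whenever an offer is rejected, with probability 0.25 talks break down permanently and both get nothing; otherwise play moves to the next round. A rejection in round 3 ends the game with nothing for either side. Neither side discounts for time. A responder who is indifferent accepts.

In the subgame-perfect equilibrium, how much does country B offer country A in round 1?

By backward induction:
Round 3 (country B proposes): rejection yields 0 for country A; country B offers 0 and keeps 1200.
Round 2 (country A proposes): rejecting gives country B an expected 0.75 × 1200 = 900; country A offers that and keeps 300.
Round 1 (country B proposes): rejecting gives country A an expected 0.75 × 300 = 225. Country B offers 225 and keeps 1200 − 225 = 975.

225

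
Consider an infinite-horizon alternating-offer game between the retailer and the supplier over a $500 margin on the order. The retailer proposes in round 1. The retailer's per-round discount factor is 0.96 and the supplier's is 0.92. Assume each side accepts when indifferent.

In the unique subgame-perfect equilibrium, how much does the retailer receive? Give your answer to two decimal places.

When the retailer proposes, the supplier accepts any offer worth at least 0.92 times what the supplier would get by proposing next round; and vice versa.
This gives x = 500 − 0.92y and y = 500 − 0.96x, where x and y are each side's share when it proposes.
Hence (1 − 0.92·0.96)x = 500(1 − 0.92), i.e. 0.1168·x = 40.
x ≈ 342.4658; the supplier's share is 500 − x ≈ 157.5342.

342.47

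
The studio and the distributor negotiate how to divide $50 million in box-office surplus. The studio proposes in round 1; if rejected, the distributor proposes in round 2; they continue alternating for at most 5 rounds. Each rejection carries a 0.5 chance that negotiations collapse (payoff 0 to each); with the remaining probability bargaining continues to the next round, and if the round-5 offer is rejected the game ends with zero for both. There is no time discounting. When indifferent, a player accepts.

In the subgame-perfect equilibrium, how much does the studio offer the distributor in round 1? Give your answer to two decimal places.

Round 5 (the studio proposes): the distributor will accept anything ≥ 0, so the studio offers 0 and keeps 50.
Round 4 (the distributor proposes): rejecting gives the studio an expected 0.5 × 50 = 25; the distributor offers that and keeps 25.
Round 3 (the studio proposes): rejecting gives the distributor an expected 0.5 × 25 = 12.5. The studio offers 12.5 and keeps 50 − 12.5 = 37.5.
Round 2 (the distributor proposes): rejecting gives the studio an expected 0.5 × 37.5 = 18.75; the distributor offers that and keeps 31.25.
Round 1 (the studio proposes): rejecting gives the distributor an expected 0.5 × 31.25 = 15.625; the studio offers that and keeps 34.375.

15.63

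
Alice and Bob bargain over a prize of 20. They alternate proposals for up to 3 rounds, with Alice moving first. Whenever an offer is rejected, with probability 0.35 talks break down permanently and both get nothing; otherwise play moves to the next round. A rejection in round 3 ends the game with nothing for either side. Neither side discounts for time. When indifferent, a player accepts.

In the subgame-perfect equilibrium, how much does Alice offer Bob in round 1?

4.55

By backward induction:
Round 3 (Alice proposes): rejection yields 0 for Bob; Alice offers 0 and keeps 20.
Round 2 (Bob proposes): rejecting gives Alice an expected 0.65 × 20 = 13. Bob offers 13 and keeps 20 − 13 = 7.
Round 1 (Alice proposes): rejecting gives Bob an expected 0.65 × 7 = 4.55, so Alice offers 4.55, keeping 15.45.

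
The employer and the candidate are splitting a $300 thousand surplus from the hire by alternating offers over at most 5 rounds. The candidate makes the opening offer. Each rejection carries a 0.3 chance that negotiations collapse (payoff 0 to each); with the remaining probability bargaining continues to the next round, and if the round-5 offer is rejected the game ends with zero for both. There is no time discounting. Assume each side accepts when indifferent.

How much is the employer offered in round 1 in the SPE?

Round 5 (the candidate proposes): rejection yields 0 for the employer; the candidate offers 0 and keeps 300.
Round 4 (the employer proposes): rejecting gives the candidate an expected 0.7 × 300 = 210. The employer offers 210 and keeps 300 − 210 = 90.
Round 3 (the candidate proposes): rejecting gives the employer an expected 0.7 × 90 = 63; the candidate offers that and keeps 237.
Round 2 (the employer proposes): rejecting gives the candidate an expected 0.7 × 237 = 165.9, so the employer offers 165.9, keeping 134.1.
Round 1 (the candidate proposes): rejecting gives the employer an expected 0.7 × 134.1 = 93.87; the candidate offers that and keeps 206.13.

93.87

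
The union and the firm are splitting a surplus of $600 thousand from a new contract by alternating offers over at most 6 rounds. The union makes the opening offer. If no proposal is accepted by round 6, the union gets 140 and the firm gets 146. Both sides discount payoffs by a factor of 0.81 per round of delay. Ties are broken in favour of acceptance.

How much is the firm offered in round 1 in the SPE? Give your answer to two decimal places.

Solve by backward induction from round 6.
Round 6 (the firm proposes): the union gets 140 if talks fail, so the firm offers 140 and keeps 460.
Round 5 (the union proposes): the firm can get 460 next round, worth 0.81 × 460 = 372.6 now. The union offers 372.6 and keeps 600 − 372.6 = 227.4.
Round 4 (the firm proposes): the union can get 227.4 next round, worth 0.81 × 227.4 = 184.194 now, so the firm offers 184.194, keeping 415.806.
Round 3 (the union proposes): the firm can get 415.806 next round, worth 0.81 × 415.806 = 336.80286 now. The union offers 336.80286 and keeps 600 − 336.80286 = 263.19714.
Round 2 (the firm proposes): the union can get 263.19714 next round, worth 0.81 × 263.19714 = 213.1896834 now; the firm offers that and keeps 386.8103166.
Round 1 (the union proposes): the firm can get 386.8103166 next round, worth 0.81 × 386.8103166 = 313.316356446 now, so the union offers 313.316356446, keeping 286.683643554.

313.32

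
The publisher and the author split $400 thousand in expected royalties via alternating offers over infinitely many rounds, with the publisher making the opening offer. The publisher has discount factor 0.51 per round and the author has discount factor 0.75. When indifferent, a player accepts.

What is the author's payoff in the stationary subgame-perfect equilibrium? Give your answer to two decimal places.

When the publisher proposes, the author accepts any offer worth at least 0.75 times what the author would get by proposing next round; and vice versa.
This gives x = 400 − 0.75y and y = 400 − 0.51x, where x and y are each side's share when it proposes.
Hence (1 − 0.75·0.51)x = 400(1 − 0.75), i.e. 0.6175·x = 100.
x ≈ 161.9433; the author's share is 400 − x ≈ 238.0567.

238.06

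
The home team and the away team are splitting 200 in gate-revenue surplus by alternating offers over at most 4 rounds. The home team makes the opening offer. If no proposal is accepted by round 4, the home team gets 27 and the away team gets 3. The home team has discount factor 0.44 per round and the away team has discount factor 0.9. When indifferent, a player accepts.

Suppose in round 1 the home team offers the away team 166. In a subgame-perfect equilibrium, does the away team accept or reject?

Round 4 (the away team proposes): the home team gets 27 if talks fail, so the away team offers 27 and keeps 173.
Round 3 (the home team proposes): the away team can get 173 next round, worth 0.9 × 173 = 155.7 now; the home team offers that and keeps 44.3.
Round 2 (the away team proposes): the home team can get 44.3 next round, worth 0.44 × 44.3 = 19.492 now. The away team offers 19.492 and keeps 200 − 19.492 = 180.508.
So by rejecting in round 1, the away team gets 180.508 next round, worth 0.9 × 180.508 = 162.4572 now.
Offer 166 ≥ 162.4572, so the away team accepts.

Accept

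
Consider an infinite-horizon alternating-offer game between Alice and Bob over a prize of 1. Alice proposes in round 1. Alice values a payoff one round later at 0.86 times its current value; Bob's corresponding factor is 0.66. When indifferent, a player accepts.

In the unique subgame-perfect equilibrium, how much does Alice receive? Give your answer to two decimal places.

0.79

In a stationary SPE each proposer offers the other exactly their discounted continuation value.
If Alice keeps x when proposing and Bob keeps y when proposing, then x = 1 − 0.66y and y = 1 − 0.86x.
Solving: x = 1(1 − 0.66) / (1 − 0.86·0.66) = 0.34 / 0.4324 ≈ 0.7863.
Bob gets 1 − 0.7863 ≈ 0.2137.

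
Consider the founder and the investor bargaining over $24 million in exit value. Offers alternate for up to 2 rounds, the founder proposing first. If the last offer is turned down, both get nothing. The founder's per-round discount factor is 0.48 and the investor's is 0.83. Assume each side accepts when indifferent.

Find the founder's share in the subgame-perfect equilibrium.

Round 2 (the investor proposes): rejection yields 0 for the founder; the investor offers 0 and keeps 24.
Round 1 (the founder proposes): the investor can get 24 next round, worth 0.83 × 24 = 19.92 now; the founder offers that and keeps 4.08.

4.08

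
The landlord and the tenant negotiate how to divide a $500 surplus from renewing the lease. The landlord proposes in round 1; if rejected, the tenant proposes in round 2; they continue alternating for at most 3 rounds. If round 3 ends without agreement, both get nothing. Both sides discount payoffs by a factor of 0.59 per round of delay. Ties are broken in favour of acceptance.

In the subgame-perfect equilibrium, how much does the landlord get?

379.05

Round 3 (the landlord proposes): the tenant will accept anything ≥ 0, so the landlord offers 0 and keeps 500.
Round 2 (the tenant proposes): the landlord can get 500 next round, worth 0.59 × 500 = 295 now, so the tenant offers 295, keeping 205.
Round 1 (the landlord proposes): the tenant can get 205 next round, worth 0.59 × 205 = 120.95 now, so the landlord offers 120.95, keeping 379.05.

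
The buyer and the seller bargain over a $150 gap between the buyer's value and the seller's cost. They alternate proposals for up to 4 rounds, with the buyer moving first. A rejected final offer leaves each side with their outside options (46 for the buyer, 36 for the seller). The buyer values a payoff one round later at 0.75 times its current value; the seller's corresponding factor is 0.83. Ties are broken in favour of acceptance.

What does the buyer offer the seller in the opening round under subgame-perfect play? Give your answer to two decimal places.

84.86

Solve by backward induction from round 4.
Round 4 (the seller proposes): the buyer gets 46 if talks fail, so the seller offers 46 and keeps 104.
Round 3 (the buyer proposes): the seller can get 104 next round, worth 0.83 × 104 = 86.32 now; the buyer offers that and keeps 63.68.
Round 2 (the seller proposes): the buyer can get 63.68 next round, worth 0.75 × 63.68 = 47.76 now. The seller offers 47.76 and keeps 150 − 47.76 = 102.24.
Round 1 (the buyer proposes): the seller can get 102.24 next round, worth 0.83 × 102.24 = 84.8592 now, so the buyer offers 84.8592, keeping 65.1408.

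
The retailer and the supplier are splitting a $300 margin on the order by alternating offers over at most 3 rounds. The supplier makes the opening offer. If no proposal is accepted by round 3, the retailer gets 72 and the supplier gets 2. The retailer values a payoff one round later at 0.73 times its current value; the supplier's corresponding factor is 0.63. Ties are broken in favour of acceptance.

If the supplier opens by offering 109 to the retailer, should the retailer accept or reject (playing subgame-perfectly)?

Round 3 (the supplier proposes): the retailer gets 72 if talks fail, so the supplier offers 72 and keeps 228.
Round 2 (the retailer proposes): the supplier can get 228 next round, worth 0.63 × 228 = 143.64 now; the retailer offers that and keeps 156.36.
So by rejecting in round 1, the retailer gets 156.36 next round, worth 0.73 × 156.36 = 114.1428 now.
Offer 109 < 114.1428, so the retailer rejects.

Reject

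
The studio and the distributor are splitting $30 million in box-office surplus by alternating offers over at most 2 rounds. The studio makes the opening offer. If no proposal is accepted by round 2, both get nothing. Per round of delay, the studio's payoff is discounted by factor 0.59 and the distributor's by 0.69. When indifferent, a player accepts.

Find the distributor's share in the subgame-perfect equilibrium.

20.7

Round 2 (the distributor proposes): the studio will accept anything ≥ 0, so the distributor offers 0 and keeps 30.
Round 1 (the studio proposes): the distributor can get 30 next round, worth 0.69 × 30 = 20.7 now, so the studio offers 20.7, keeping 9.3.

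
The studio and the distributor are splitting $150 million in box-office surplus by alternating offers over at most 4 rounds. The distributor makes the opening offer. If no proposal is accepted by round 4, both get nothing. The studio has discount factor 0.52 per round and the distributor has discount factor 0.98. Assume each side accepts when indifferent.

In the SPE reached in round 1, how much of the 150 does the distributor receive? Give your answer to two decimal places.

108.69

Round 4 (the studio proposes): the distributor will accept anything ≥ 0, so the studio offers 0 and keeps 150.
Round 3 (the distributor proposes): the studio can get 150 next round, worth 0.52 × 150 = 78 now. The distributor offers 78 and keeps 150 − 78 = 72.
Round 2 (the studio proposes): the distributor can get 72 next round, worth 0.98 × 72 = 70.56 now; the studio offers that and keeps 79.44.
Round 1 (the distributor proposes): the studio can get 79.44 next round, worth 0.52 × 79.44 = 41.3088 now, so the distributor offers 41.3088, keeping 108.6912.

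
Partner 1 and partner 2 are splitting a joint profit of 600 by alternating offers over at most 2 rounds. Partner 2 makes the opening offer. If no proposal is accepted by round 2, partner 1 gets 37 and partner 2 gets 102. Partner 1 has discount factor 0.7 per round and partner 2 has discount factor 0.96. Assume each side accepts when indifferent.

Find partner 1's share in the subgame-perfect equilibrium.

Round 2 (partner 1 proposes): partner 2 gets 102 if talks fail, so partner 1 offers 102 and keeps 498.
Round 1 (partner 2 proposes): partner 1 can get 498 next round, worth 0.7 × 498 = 348.6 now; partner 2 offers that and keeps 251.4.

348.6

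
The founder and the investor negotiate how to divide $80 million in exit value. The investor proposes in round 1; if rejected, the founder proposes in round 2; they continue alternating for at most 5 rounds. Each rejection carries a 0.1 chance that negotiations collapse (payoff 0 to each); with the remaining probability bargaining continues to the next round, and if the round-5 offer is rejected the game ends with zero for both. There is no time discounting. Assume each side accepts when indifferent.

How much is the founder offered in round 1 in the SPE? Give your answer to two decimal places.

Round 5 (the investor proposes): rejection yields 0 for the founder; the investor offers 0 and keeps 80.
Round 4 (the founder proposes): rejecting gives the investor an expected 0.9 × 80 = 72. The founder offers 72 and keeps 80 − 72 = 8.
Round 3 (the investor proposes): rejecting gives the founder an expected 0.9 × 8 = 7.2. The investor offers 7.2 and keeps 80 − 7.2 = 72.8.
Round 2 (the founder proposes): rejecting gives the investor an expected 0.9 × 72.8 = 65.52. The founder offers 65.52 and keeps 80 − 65.52 = 14.48.
Round 1 (the investor proposes): rejecting gives the founder an expected 0.9 × 14.48 = 13.032, so the investor offers 13.032, keeping 66.968.

13.03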